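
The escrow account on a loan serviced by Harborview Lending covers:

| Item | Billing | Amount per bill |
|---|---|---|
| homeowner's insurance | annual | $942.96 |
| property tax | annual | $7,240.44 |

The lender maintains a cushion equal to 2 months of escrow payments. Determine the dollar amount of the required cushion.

Homeowner's insurance = $942.96 per year
Property tax = $7,240.44 per year
Total annual escrow = $942.96 + $7,240.44 = $8,183.40
Monthly = $8,183.40 ÷ 12 = $681.95
Reserve = 2 × $681.95 = $1,363.90

$1,363.90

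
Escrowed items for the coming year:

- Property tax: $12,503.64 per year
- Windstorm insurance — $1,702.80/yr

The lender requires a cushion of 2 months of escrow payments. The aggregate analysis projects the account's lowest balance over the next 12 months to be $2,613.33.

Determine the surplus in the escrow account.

Property tax = $12,503.64
Windstorm insurance = $1,702.80
Annual escrow total = $14,206.44
Monthly = $14,206.44 / 12 = $1,183.87
Cushion = 2 × $1,183.87 = $2,367.74
Surplus = $2,613.33 − $2,367.74 = $245.59

$245.59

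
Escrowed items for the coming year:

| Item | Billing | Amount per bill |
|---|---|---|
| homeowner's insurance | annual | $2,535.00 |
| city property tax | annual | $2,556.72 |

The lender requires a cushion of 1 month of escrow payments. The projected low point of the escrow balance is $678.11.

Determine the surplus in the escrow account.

$253.80

Homeowner's insurance — $2,535.00
City property tax — $2,556.72
Total annual escrow = $2,535.00 + $2,556.72 = $5,091.72
Monthly = $5,091.72 / 12 = $424.31
Required reserve = 1 × $424.31 = $424.31
Surplus = $678.11 − $424.31 = $253.80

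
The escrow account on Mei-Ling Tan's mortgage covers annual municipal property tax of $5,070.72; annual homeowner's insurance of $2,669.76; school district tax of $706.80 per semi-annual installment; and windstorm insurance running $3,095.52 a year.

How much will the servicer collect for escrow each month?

$1,020.80

Municipal property tax — $5,070.72
Homeowner's insurance — $2,669.76
School district tax — $706.80 × 2 = $1,413.60
Windstorm insurance — $3,095.52
Annual escrow total = $5,070.72 + $2,669.76 + $1,413.60 + $3,095.52 = $12,249.60
Monthly = $12,249.60 ÷ 12 = $1,020.80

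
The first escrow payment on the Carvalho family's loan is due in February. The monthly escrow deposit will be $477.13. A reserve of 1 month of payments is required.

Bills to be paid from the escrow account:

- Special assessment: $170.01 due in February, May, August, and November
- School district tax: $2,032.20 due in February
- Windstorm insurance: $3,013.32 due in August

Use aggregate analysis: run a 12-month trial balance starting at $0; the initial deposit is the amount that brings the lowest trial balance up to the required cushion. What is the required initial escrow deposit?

Cushion = 1 × $477.13 = $477.13
Trial balance (start $0, +$477.13 each month, − disbursements):
  Feb: +$477.13 − $2,202.21 → -$1,725.08
  Mar: +$477.13 → -$1,247.95
  Apr: +$477.13 → -$770.82
  May: +$477.13 − $170.01 → -$463.70
  Jun: +$477.13 → $13.43
  Jul: +$477.13 → $490.56
  Aug: +$477.13 − $3,183.33 → -$2,215.64
  Sep: +$477.13 → -$1,738.51
  Oct: +$477.13 → -$1,261.38
  Nov: +$477.13 − $170.01 → -$954.26
  Dec: +$477.13 → -$477.13
  Jan: +$477.13 → $0.00
Lowest trial balance = -$2,215.64 (Aug)
Initial deposit = cushion − low point = $477.13 − (-$2,215.64) = $2,692.77

$2,692.77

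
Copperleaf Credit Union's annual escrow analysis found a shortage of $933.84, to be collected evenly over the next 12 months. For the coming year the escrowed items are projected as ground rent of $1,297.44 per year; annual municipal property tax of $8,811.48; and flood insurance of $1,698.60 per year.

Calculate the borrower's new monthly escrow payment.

$1,061.78

Ground rent — $1,297.44 annually
Municipal property tax — $8,811.48 annually
Flood insurance — $1,698.60 annually
Total per year = $11,807.52
Base monthly escrow = $11,807.52 / 12 = $983.96
Monthly shortage recovery: $933.84 / 12 = $77.82
Adjusted monthly = $983.96 + $77.82 = $1,061.78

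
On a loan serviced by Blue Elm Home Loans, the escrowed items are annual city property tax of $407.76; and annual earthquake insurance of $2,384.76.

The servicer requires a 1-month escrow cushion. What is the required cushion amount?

City property tax — $407.76/yr
Earthquake insurance — $2,384.76/yr
Combined annual = $2,792.52
Monthly = $2,792.52 / 12 = $232.71
Required cushion = 1 × $232.71 = $232.71

$232.71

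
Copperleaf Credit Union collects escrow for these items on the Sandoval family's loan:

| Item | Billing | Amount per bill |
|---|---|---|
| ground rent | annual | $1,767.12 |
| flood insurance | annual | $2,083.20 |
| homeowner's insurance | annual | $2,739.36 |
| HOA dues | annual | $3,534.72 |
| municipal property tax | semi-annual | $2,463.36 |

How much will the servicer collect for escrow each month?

$1,254.26

Ground rent: $1,767.12
Flood insurance: $2,083.20
Homeowner's insurance: $2,739.36
HOA dues: $3,534.72
Municipal property tax: $2,463.36 × 2 = $4,926.72
Annual escrow total = $15,051.12
Monthly escrow = $15,051.12 / 12 = $1,254.26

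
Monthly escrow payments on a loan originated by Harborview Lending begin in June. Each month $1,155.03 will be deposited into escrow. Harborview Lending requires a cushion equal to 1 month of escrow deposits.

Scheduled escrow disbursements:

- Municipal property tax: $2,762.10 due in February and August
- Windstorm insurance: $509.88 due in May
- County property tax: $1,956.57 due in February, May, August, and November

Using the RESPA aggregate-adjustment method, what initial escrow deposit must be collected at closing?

$2,408.61

Cushion = 1 × $1,155.03 = $1,155.03
Trial balance (start $0, +$1,155.03 each month, − disbursements):
  Jun: +$1,155.03 → $1,155.03
  Jul: +$1,155.03 → $2,310.06
  Aug: +$1,155.03 − $4,718.67 → -$1,253.58
  Sep: +$1,155.03 → -$98.55
  Oct: +$1,155.03 → $1,056.48
  Nov: +$1,155.03 − $1,956.57 → $254.94
  Dec: +$1,155.03 → $1,409.97
  Jan: +$1,155.03 → $2,565.00
  Feb: +$1,155.03 − $4,718.67 → -$998.64
  Mar: +$1,155.03 → $156.39
  Apr: +$1,155.03 → $1,311.42
  May: +$1,155.03 − $2,466.45 → $0.00
Lowest trial balance = -$1,253.58 (Aug)
Initial deposit = cushion − low point = $1,155.03 − (-$1,253.58) = $2,408.61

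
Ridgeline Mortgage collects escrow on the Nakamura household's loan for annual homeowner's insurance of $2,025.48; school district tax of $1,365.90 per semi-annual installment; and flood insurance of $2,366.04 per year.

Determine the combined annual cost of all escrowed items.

Homeowner's insurance — $2,025.48 annually
School district tax — $1,365.90 × 2 = $2,731.80 annually
Flood insurance — $2,366.04 annually
Yearly total = $2,025.48 + $2,731.80 + $2,366.04 = $7,123.32

$7,123.32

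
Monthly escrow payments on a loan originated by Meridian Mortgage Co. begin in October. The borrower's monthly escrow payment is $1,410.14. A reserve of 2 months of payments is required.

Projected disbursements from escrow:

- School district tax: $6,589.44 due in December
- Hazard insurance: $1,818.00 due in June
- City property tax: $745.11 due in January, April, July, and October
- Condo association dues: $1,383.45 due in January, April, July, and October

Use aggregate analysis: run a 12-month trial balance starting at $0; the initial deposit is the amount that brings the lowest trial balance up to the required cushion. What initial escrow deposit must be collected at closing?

$8,026.28

Cushion = 2 × $1,410.14 = $2,820.28
Trial balance (start $0, +$1,410.14 each month, − disbursements):
  Oct: +$1,410.14 − $2,128.56 → -$718.42
  Nov: +$1,410.14 → $691.72
  Dec: +$1,410.14 − $6,589.44 → -$4,487.58
  Jan: +$1,410.14 − $2,128.56 → -$5,206.00
  Feb: +$1,410.14 → -$3,795.86
  Mar: +$1,410.14 → -$2,385.72
  Apr: +$1,410.14 − $2,128.56 → -$3,104.14
  May: +$1,410.14 → -$1,694.00
  Jun: +$1,410.14 − $1,818.00 → -$2,101.86
  Jul: +$1,410.14 − $2,128.56 → -$2,820.28
  Aug: +$1,410.14 → -$1,410.14
  Sep: +$1,410.14 → $0.00
Lowest trial balance = -$5,206.00 (Jan)
Initial deposit = cushion − low point = $2,820.28 − (-$5,206.00) = $8,026.28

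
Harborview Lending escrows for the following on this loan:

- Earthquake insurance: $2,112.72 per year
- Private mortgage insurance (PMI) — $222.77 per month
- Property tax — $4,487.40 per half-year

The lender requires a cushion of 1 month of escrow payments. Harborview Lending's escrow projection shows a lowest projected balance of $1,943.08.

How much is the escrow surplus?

Earthquake insurance — $2,112.72 per year
Private mortgage insurance (PMI) — $222.77 × 12 = $2,673.24 per year
Property tax — $4,487.40 × 2 = $8,974.80 per year
Total per year = $2,112.72 + $2,673.24 + $8,974.80 = $13,760.76
Per month = $13,760.76 / 12 = $1,146.73
Cushion = 1 × $1,146.73 = $1,146.73
Surplus = $1,943.08 − $1,146.73 = $796.35

$796.35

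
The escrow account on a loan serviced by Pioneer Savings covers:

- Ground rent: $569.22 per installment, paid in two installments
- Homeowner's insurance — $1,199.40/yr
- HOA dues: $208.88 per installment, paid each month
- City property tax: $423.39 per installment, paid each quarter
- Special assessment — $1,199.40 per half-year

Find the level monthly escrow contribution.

$744.73

Ground rent: $569.22 × 2 = $1,138.44 annually
Homeowner's insurance: $1,199.40 annually
HOA dues: $208.88 × 12 = $2,506.56 annually
City property tax: $423.39 × 4 = $1,693.56 annually
Special assessment: $1,199.40 × 2 = $2,398.80 annually
Combined annual = $8,936.76
Monthly escrow = $8,936.76 ÷ 12 = $744.73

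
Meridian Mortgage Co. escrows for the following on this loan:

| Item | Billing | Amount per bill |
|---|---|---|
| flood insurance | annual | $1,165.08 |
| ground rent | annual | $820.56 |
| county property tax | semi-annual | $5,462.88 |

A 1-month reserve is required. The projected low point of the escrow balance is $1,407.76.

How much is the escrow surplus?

Flood insurance = $1,165.08
Ground rent = $820.56
County property tax = $5,462.88 × 2 = $10,925.76
Combined annual = $1,165.08 + $820.56 + $10,925.76 = $12,911.40
Monthly escrow = $12,911.40 / 12 = $1,075.95
Required reserve = 1 × $1,075.95 = $1,075.95
Surplus = $1,407.76 − $1,075.95 = $331.81

$331.81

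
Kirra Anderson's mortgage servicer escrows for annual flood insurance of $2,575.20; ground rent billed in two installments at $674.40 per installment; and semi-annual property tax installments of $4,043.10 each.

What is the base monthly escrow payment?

Flood insurance: $2,575.20 per year
Ground rent: $674.40 × 2 = $1,348.80 per year
Property tax: $4,043.10 × 2 = $8,086.20 per year
Annual escrow total = $12,010.20
Per month = $12,010.20 / 12 = $1,000.85

$1,000.85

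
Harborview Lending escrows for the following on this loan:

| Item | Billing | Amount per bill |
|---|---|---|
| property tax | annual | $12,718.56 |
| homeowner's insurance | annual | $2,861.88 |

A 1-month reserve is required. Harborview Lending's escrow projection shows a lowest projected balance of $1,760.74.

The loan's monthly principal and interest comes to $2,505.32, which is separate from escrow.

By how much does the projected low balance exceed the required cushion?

Property tax = $12,718.56
Homeowner's insurance = $2,861.88
Total annual escrow = $15,580.44
Monthly escrow = $15,580.44 ÷ 12 = $1,298.37
Cushion = 1 × $1,298.37 = $1,298.37
Surplus = $1,760.74 − $1,298.37 = $462.37

$462.37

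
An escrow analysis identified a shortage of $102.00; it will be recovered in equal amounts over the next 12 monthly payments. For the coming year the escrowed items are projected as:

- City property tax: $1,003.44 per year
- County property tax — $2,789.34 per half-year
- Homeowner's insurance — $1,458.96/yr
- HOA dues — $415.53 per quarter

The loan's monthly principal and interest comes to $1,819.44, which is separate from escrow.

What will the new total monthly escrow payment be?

$817.10

City property tax: $1,003.44/yr
County property tax: $2,789.34 × 2 = $5,578.68/yr
Homeowner's insurance: $1,458.96/yr
HOA dues: $415.53 × 4 = $1,662.12/yr
Annual escrow total = $1,003.44 + $5,578.68 + $1,458.96 + $1,662.12 = $9,703.20
Per month = $9,703.20 ÷ 12 = $808.60
Shortage per month = $102.00 / 12 = $8.50
Adjusted monthly = $808.60 + $8.50 = $817.10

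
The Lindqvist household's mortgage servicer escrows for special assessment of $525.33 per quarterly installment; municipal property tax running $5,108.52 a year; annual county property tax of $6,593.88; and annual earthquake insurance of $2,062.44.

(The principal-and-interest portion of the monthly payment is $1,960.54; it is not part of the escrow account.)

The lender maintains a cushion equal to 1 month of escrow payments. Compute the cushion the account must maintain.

$1,322.18

Special assessment — $525.33 × 4 = $2,101.32
Municipal property tax — $5,108.52
County property tax — $6,593.88
Earthquake insurance — $2,062.44
Yearly total = $15,866.16
Monthly = $15,866.16 ÷ 12 = $1,322.18
Cushion = 1 × $1,322.18 = $1,322.18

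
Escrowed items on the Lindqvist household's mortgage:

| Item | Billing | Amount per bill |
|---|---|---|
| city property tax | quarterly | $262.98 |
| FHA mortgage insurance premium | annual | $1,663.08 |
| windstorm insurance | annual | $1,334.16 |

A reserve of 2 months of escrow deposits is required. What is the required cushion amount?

$674.86

City property tax = $262.98 × 4 = $1,051.92/yr
FHA mortgage insurance premium = $1,663.08/yr
Windstorm insurance = $1,334.16/yr
Combined annual = $1,051.92 + $1,663.08 + $1,334.16 = $4,049.16
Base monthly escrow = $4,049.16 / 12 = $337.43
Cushion = 2 × $337.43 = $674.86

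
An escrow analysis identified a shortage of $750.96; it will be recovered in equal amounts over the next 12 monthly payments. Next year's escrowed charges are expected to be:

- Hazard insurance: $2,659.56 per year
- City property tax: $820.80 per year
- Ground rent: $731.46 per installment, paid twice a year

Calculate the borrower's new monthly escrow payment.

Hazard insurance: $2,659.56/yr
City property tax: $820.80/yr
Ground rent: $731.46 × 2 = $1,462.92/yr
Total annual escrow = $4,943.28
Base monthly escrow = $4,943.28 / 12 = $411.94
Monthly shortage recovery: $750.96 / 12 = $62.58
Adjusted monthly = $411.94 + $62.58 = $474.52

$474.52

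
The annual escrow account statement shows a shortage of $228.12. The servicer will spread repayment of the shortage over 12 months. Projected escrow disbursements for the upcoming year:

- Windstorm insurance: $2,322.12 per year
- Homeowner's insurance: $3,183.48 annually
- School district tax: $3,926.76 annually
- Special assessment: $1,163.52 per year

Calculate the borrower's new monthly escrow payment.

$902.00

Windstorm insurance — $2,322.12/yr
Homeowner's insurance — $3,183.48/yr
School district tax — $3,926.76/yr
Special assessment — $1,163.52/yr
Yearly total = $10,595.88
Base monthly escrow = $10,595.88 ÷ 12 = $882.99
Monthly shortage recovery: $228.12 ÷ 12 = $19.01
New monthly escrow = $882.99 + $19.01 = $902.00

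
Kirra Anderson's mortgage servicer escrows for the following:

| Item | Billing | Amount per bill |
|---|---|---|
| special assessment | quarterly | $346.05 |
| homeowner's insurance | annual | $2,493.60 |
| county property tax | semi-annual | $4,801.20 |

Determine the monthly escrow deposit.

$1,123.35

Special assessment — $346.05 × 4 = $1,384.20 annually
Homeowner's insurance — $2,493.60 annually
County property tax — $4,801.20 × 2 = $9,602.40 annually
Yearly total = $13,480.20
Base monthly escrow = $13,480.20 ÷ 12 = $1,123.35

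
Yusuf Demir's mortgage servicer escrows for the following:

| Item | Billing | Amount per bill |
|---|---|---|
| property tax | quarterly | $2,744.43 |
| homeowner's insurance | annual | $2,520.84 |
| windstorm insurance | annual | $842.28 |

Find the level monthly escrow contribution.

$1,195.07

Property tax: $2,744.43 × 4 = $10,977.72 per year
Homeowner's insurance: $2,520.84 per year
Windstorm insurance: $842.28 per year
Total annual escrow = $14,340.84
Base monthly escrow = $14,340.84 / 12 = $1,195.07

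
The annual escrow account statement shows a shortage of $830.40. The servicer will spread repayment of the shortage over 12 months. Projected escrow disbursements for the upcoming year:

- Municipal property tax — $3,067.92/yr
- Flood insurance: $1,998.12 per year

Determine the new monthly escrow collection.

$491.37

Municipal property tax — $3,067.92/yr
Flood insurance — $1,998.12/yr
Combined annual = $5,066.04
Per month = $5,066.04 / 12 = $422.17
Shortage spread = $830.40 ÷ 12 = $69.20/mo
New monthly escrow = $422.17 + $69.20 = $491.37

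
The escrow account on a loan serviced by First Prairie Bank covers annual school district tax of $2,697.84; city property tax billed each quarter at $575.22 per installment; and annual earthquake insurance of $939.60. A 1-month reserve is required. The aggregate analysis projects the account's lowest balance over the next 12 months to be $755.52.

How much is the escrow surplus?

$260.66

School district tax = $2,697.84
City property tax = $575.22 × 4 = $2,300.88
Earthquake insurance = $939.60
Combined annual = $5,938.32
Monthly = $5,938.32 ÷ 12 = $494.86
Required reserve = 1 × $494.86 = $494.86
Surplus = $755.52 − $494.86 = $260.66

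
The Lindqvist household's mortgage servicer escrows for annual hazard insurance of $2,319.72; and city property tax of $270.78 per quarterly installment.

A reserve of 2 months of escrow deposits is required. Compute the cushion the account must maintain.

Hazard insurance: $2,319.72
City property tax: $270.78 × 4 = $1,083.12
Combined annual = $2,319.72 + $1,083.12 = $3,402.84
Monthly escrow = $3,402.84 ÷ 12 = $283.57
Required cushion = 2 × $283.57 = $567.14

$567.14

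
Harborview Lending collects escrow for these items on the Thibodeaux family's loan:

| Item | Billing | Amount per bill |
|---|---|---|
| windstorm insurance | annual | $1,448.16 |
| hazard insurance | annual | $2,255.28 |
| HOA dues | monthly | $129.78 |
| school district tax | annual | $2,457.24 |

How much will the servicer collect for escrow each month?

Windstorm insurance — $1,448.16
Hazard insurance — $2,255.28
HOA dues — $129.78 × 12 = $1,557.36
School district tax — $2,457.24
Annual escrow total = $7,718.04
Monthly escrow = $7,718.04 / 12 = $643.17

$643.17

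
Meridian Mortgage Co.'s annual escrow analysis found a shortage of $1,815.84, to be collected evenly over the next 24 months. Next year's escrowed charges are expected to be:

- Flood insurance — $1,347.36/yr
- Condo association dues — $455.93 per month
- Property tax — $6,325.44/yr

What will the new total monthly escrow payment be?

Flood insurance: $1,347.36 per year
Condo association dues: $455.93 × 12 = $5,471.16 per year
Property tax: $6,325.44 per year
Annual escrow total = $1,347.36 + $5,471.16 + $6,325.44 = $13,143.96
Monthly = $13,143.96 / 12 = $1,095.33
Monthly shortage recovery: $1,815.84 ÷ 24 = $75.66
New monthly escrow = $1,095.33 + $75.66 = $1,170.99

$1,170.99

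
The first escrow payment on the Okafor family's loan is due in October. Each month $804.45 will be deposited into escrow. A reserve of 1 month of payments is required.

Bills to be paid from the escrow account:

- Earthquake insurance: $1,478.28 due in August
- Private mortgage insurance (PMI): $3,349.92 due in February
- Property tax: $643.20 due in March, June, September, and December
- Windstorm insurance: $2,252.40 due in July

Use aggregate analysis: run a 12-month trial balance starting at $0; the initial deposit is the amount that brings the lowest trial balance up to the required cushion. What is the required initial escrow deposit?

Cushion = 1 × $804.45 = $804.45
Trial balance (start $0, +$804.45 each month, − disbursements):
  Oct: +$804.45 → $804.45
  Nov: +$804.45 → $1,608.90
  Dec: +$804.45 − $643.20 → $1,770.15
  Jan: +$804.45 → $2,574.60
  Feb: +$804.45 − $3,349.92 → $29.13
  Mar: +$804.45 − $643.20 → $190.38
  Apr: +$804.45 → $994.83
  May: +$804.45 → $1,799.28
  Jun: +$804.45 − $643.20 → $1,960.53
  Jul: +$804.45 − $2,252.40 → $512.58
  Aug: +$804.45 − $1,478.28 → -$161.25
  Sep: +$804.45 − $643.20 → $0.00
Lowest trial balance = -$161.25 (Aug)
Initial deposit = cushion − low point = $804.45 − (-$161.25) = $965.70

$965.70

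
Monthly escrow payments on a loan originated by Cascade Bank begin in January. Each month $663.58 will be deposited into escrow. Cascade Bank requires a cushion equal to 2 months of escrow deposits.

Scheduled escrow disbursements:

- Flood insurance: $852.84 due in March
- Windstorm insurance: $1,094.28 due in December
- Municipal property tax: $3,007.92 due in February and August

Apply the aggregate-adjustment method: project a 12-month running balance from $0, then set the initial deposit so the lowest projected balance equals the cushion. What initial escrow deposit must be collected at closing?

$3,197.18

Cushion = 2 × $663.58 = $1,327.16
Trial balance (start $0, +$663.58 each month, − disbursements):
  Jan: +$663.58 → $663.58
  Feb: +$663.58 − $3,007.92 → -$1,680.76
  Mar: +$663.58 − $852.84 → -$1,870.02
  Apr: +$663.58 → -$1,206.44
  May: +$663.58 → -$542.86
  Jun: +$663.58 → $120.72
  Jul: +$663.58 → $784.30
  Aug: +$663.58 − $3,007.92 → -$1,560.04
  Sep: +$663.58 → -$896.46
  Oct: +$663.58 → -$232.88
  Nov: +$663.58 → $430.70
  Dec: +$663.58 − $1,094.28 → $0.00
Lowest trial balance = -$1,870.02 (Mar)
Initial deposit = cushion − low point = $1,327.16 − (-$1,870.02) = $3,197.18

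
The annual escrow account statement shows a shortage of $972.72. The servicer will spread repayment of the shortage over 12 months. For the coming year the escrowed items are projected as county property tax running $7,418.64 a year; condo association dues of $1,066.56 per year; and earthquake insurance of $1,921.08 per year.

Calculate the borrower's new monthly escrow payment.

$948.25

County property tax = $7,418.64 per year
Condo association dues = $1,066.56 per year
Earthquake insurance = $1,921.08 per year
Total per year = $10,406.28
Base monthly escrow = $10,406.28 ÷ 12 = $867.19
Shortage spread = $972.72 / 12 = $81.06/mo
New monthly escrow = $867.19 + $81.06 = $948.25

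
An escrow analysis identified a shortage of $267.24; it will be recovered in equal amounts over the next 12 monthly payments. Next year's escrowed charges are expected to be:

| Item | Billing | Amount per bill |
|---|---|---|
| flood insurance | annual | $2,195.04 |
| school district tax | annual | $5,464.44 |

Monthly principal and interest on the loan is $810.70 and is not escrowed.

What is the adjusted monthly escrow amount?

Flood insurance: $2,195.04 annually
School district tax: $5,464.44 annually
Yearly total = $2,195.04 + $5,464.44 = $7,659.48
Monthly = $7,659.48 / 12 = $638.29
Shortage spread = $267.24 ÷ 12 = $22.27/mo
New monthly escrow = $638.29 + $22.27 = $660.56

$660.56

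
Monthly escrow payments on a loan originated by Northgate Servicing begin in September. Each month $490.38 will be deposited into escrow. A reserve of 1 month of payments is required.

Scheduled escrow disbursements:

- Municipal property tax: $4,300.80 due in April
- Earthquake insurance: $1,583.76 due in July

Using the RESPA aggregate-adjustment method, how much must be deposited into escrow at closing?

$980.76

Cushion = 1 × $490.38 = $490.38
Trial balance (start $0, +$490.38 each month, − disbursements):
  Sep: +$490.38 → $490.38
  Oct: +$490.38 → $980.76
  Nov: +$490.38 → $1,471.14
  Dec: +$490.38 → $1,961.52
  Jan: +$490.38 → $2,451.90
  Feb: +$490.38 → $2,942.28
  Mar: +$490.38 → $3,432.66
  Apr: +$490.38 − $4,300.80 → -$377.76
  May: +$490.38 → $112.62
  Jun: +$490.38 → $603.00
  Jul: +$490.38 − $1,583.76 → -$490.38
  Aug: +$490.38 → $0.00
Lowest trial balance = -$490.38 (Jul)
Initial deposit = cushion − low point = $490.38 − (-$490.38) = $980.76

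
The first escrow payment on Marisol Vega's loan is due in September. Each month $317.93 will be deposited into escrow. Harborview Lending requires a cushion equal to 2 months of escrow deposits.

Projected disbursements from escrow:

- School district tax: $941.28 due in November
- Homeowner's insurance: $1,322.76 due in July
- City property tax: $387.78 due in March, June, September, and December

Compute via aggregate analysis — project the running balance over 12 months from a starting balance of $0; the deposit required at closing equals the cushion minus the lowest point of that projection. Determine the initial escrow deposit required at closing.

Cushion = 2 × $317.93 = $635.86
Trial balance (start $0, +$317.93 each month, − disbursements):
  Sep: +$317.93 − $387.78 → -$69.85
  Oct: +$317.93 → $248.08
  Nov: +$317.93 − $941.28 → -$375.27
  Dec: +$317.93 − $387.78 → -$445.12
  Jan: +$317.93 → -$127.19
  Feb: +$317.93 → $190.74
  Mar: +$317.93 − $387.78 → $120.89
  Apr: +$317.93 → $438.82
  May: +$317.93 → $756.75
  Jun: +$317.93 − $387.78 → $686.90
  Jul: +$317.93 − $1,322.76 → -$317.93
  Aug: +$317.93 → $0.00
Lowest trial balance = -$445.12 (Dec)
Initial deposit = cushion − low point = $635.86 − (-$445.12) = $1,080.98

$1,080.98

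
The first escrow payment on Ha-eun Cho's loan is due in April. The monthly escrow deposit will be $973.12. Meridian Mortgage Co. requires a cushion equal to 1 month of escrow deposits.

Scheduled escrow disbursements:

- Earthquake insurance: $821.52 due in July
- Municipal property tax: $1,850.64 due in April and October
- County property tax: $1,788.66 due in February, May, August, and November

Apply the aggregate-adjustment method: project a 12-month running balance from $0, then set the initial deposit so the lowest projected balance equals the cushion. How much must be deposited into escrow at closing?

$3,076.94

Cushion = 1 × $973.12 = $973.12
Trial balance (start $0, +$973.12 each month, − disbursements):
  Apr: +$973.12 − $1,850.64 → -$877.52
  May: +$973.12 − $1,788.66 → -$1,693.06
  Jun: +$973.12 → -$719.94
  Jul: +$973.12 − $821.52 → -$568.34
  Aug: +$973.12 − $1,788.66 → -$1,383.88
  Sep: +$973.12 → -$410.76
  Oct: +$973.12 − $1,850.64 → -$1,288.28
  Nov: +$973.12 − $1,788.66 → -$2,103.82
  Dec: +$973.12 → -$1,130.70
  Jan: +$973.12 → -$157.58
  Feb: +$973.12 − $1,788.66 → -$973.12
  Mar: +$973.12 → $0.00
Lowest trial balance = -$2,103.82 (Nov)
Initial deposit = cushion − low point = $973.12 − (-$2,103.82) = $3,076.94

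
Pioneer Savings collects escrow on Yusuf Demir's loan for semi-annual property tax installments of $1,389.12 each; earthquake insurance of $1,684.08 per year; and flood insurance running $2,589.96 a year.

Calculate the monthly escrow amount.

$587.69

Property tax: $1,389.12 × 2 = $2,778.24
Earthquake insurance: $1,684.08
Flood insurance: $2,589.96
Annual escrow total = $7,052.28
Monthly escrow = $7,052.28 ÷ 12 = $587.69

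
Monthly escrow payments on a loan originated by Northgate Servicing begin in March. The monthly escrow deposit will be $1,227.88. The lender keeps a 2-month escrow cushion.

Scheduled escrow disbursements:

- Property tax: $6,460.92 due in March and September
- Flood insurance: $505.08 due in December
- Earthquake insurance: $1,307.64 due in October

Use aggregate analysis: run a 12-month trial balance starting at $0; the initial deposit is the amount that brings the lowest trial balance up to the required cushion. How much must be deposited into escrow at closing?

$7,688.80

Cushion = 2 × $1,227.88 = $2,455.76
Trial balance (start $0, +$1,227.88 each month, − disbursements):
  Mar: +$1,227.88 − $6,460.92 → -$5,233.04
  Apr: +$1,227.88 → -$4,005.16
  May: +$1,227.88 → -$2,777.28
  Jun: +$1,227.88 → -$1,549.40
  Jul: +$1,227.88 → -$321.52
  Aug: +$1,227.88 → $906.36
  Sep: +$1,227.88 − $6,460.92 → -$4,326.68
  Oct: +$1,227.88 − $1,307.64 → -$4,406.44
  Nov: +$1,227.88 → -$3,178.56
  Dec: +$1,227.88 − $505.08 → -$2,455.76
  Jan: +$1,227.88 → -$1,227.88
  Feb: +$1,227.88 → $0.00
Lowest trial balance = -$5,233.04 (Mar)
Initial deposit = cushion − low point = $2,455.76 − (-$5,233.04) = $7,688.80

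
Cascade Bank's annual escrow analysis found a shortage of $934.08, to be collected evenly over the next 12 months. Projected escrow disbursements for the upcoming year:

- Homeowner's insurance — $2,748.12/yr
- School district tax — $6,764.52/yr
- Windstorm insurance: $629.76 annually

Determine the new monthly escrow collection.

Homeowner's insurance = $2,748.12 per year
School district tax = $6,764.52 per year
Windstorm insurance = $629.76 per year
Combined annual = $2,748.12 + $6,764.52 + $629.76 = $10,142.40
Monthly = $10,142.40 / 12 = $845.20
Shortage per month = $934.08 ÷ 12 = $77.84
New monthly escrow = $845.20 + $77.84 = $923.04

$923.04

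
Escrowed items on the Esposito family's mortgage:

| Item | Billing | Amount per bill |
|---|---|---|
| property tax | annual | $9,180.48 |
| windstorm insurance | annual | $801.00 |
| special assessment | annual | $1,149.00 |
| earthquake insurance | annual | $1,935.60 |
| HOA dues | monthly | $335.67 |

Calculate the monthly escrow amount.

$1,424.51

Property tax = $9,180.48 per year
Windstorm insurance = $801.00 per year
Special assessment = $1,149.00 per year
Earthquake insurance = $1,935.60 per year
HOA dues = $335.67 × 12 = $4,028.04 per year
Yearly total = $17,094.12
Per month = $17,094.12 ÷ 12 = $1,424.51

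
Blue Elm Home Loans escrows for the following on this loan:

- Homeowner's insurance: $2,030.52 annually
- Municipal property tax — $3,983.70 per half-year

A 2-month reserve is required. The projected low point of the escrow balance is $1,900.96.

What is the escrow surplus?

$234.64

Homeowner's insurance — $2,030.52/yr
Municipal property tax — $3,983.70 × 2 = $7,967.40/yr
Annual escrow total = $2,030.52 + $7,967.40 = $9,997.92
Monthly escrow = $9,997.92 / 12 = $833.16
Cushion = 2 × $833.16 = $1,666.32
Excess over cushion: $1,900.96 − $1,666.32 = $234.64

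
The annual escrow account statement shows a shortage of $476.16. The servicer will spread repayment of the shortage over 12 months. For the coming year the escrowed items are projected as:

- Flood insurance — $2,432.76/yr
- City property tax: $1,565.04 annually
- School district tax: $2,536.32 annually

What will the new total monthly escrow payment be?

Flood insurance = $2,432.76
City property tax = $1,565.04
School district tax = $2,536.32
Combined annual = $2,432.76 + $1,565.04 + $2,536.32 = $6,534.12
Monthly escrow = $6,534.12 ÷ 12 = $544.51
Shortage spread = $476.16 / 12 = $39.68/mo
New monthly escrow = $544.51 + $39.68 = $584.19

$584.19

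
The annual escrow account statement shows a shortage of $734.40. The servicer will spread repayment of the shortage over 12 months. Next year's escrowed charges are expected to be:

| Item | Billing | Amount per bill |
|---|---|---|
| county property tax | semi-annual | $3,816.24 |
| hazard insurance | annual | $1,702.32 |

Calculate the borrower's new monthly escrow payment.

County property tax = $3,816.24 × 2 = $7,632.48
Hazard insurance = $1,702.32
Total per year = $7,632.48 + $1,702.32 = $9,334.80
Per month = $9,334.80 ÷ 12 = $777.90
Shortage per month = $734.40 / 12 = $61.20
New monthly escrow = $777.90 + $61.20 = $839.10

$839.10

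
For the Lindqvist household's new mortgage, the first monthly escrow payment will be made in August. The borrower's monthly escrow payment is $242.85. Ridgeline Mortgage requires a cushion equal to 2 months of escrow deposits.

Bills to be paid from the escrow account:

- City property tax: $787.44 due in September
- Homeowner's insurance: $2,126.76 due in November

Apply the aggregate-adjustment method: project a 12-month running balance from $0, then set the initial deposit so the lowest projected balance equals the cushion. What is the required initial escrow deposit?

Cushion = 2 × $242.85 = $485.70
Trial balance (start $0, +$242.85 each month, − disbursements):
  Aug: +$242.85 → $242.85
  Sep: +$242.85 − $787.44 → -$301.74
  Oct: +$242.85 → -$58.89
  Nov: +$242.85 − $2,126.76 → -$1,942.80
  Dec: +$242.85 → -$1,699.95
  Jan: +$242.85 → -$1,457.10
  Feb: +$242.85 → -$1,214.25
  Mar: +$242.85 → -$971.40
  Apr: +$242.85 → -$728.55
  May: +$242.85 → -$485.70
  Jun: +$242.85 → -$242.85
  Jul: +$242.85 → $0.00
Lowest trial balance = -$1,942.80 (Nov)
Initial deposit = cushion − low point = $485.70 − (-$1,942.80) = $2,428.50

$2,428.50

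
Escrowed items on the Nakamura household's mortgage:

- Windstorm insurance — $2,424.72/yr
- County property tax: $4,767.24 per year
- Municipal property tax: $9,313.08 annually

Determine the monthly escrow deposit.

Windstorm insurance = $2,424.72
County property tax = $4,767.24
Municipal property tax = $9,313.08
Annual escrow total = $16,505.04
Per month = $16,505.04 / 12 = $1,375.42

$1,375.42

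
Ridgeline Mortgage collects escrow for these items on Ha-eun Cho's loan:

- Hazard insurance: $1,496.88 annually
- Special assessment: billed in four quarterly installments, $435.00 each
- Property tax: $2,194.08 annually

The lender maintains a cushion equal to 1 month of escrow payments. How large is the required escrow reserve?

$452.58

Hazard insurance: $1,496.88 annually
Special assessment: $435.00 × 4 = $1,740.00 annually
Property tax: $2,194.08 annually
Total annual escrow = $5,430.96
Monthly = $5,430.96 / 12 = $452.58
Reserve = 1 × $452.58 = $452.58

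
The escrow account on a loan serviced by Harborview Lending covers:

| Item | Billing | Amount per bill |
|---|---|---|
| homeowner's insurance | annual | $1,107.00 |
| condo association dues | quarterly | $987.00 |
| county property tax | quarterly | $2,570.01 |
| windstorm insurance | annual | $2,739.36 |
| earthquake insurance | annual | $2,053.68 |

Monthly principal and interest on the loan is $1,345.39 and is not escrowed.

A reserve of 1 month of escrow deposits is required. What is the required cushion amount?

Homeowner's insurance: $1,107.00/yr
Condo association dues: $987.00 × 4 = $3,948.00/yr
County property tax: $2,570.01 × 4 = $10,280.04/yr
Windstorm insurance: $2,739.36/yr
Earthquake insurance: $2,053.68/yr
Annual escrow total = $1,107.00 + $3,948.00 + $10,280.04 + $2,739.36 + $2,053.68 = $20,128.08
Per month = $20,128.08 ÷ 12 = $1,677.34
Cushion = 1 × $1,677.34 = $1,677.34

$1,677.34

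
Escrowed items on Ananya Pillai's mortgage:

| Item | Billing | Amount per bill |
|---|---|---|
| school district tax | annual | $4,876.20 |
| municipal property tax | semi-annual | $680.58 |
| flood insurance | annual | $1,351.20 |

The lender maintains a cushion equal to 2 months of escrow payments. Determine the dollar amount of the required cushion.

School district tax — $4,876.20
Municipal property tax — $680.58 × 2 = $1,361.16
Flood insurance — $1,351.20
Combined annual = $4,876.20 + $1,361.16 + $1,351.20 = $7,588.56
Monthly escrow = $7,588.56 ÷ 12 = $632.38
Cushion = 2 × $632.38 = $1,264.76

$1,264.76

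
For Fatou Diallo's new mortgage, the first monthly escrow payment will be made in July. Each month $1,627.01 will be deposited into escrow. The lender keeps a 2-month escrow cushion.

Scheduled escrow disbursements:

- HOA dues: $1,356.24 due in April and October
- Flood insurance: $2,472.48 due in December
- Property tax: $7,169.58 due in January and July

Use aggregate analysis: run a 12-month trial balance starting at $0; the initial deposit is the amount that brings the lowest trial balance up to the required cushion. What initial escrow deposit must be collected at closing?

Cushion = 2 × $1,627.01 = $3,254.02
Trial balance (start $0, +$1,627.01 each month, − disbursements):
  Jul: +$1,627.01 − $7,169.58 → -$5,542.57
  Aug: +$1,627.01 → -$3,915.56
  Sep: +$1,627.01 → -$2,288.55
  Oct: +$1,627.01 − $1,356.24 → -$2,017.78
  Nov: +$1,627.01 → -$390.77
  Dec: +$1,627.01 − $2,472.48 → -$1,236.24
  Jan: +$1,627.01 − $7,169.58 → -$6,778.81
  Feb: +$1,627.01 → -$5,151.80
  Mar: +$1,627.01 → -$3,524.79
  Apr: +$1,627.01 − $1,356.24 → -$3,254.02
  May: +$1,627.01 → -$1,627.01
  Jun: +$1,627.01 → $0.00
Lowest trial balance = -$6,778.81 (Jan)
Initial deposit = cushion − low point = $3,254.02 − (-$6,778.81) = $10,032.83

$10,032.83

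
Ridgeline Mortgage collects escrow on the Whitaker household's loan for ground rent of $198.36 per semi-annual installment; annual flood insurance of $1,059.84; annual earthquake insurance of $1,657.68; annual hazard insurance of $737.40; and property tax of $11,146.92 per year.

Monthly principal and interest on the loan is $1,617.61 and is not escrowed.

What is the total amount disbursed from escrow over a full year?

Ground rent: $198.36 × 2 = $396.72
Flood insurance: $1,059.84
Earthquake insurance: $1,657.68
Hazard insurance: $737.40
Property tax: $11,146.92
Total annual escrow = $396.72 + $1,059.84 + $1,657.68 + $737.40 + $11,146.92 = $14,998.56

$14,998.56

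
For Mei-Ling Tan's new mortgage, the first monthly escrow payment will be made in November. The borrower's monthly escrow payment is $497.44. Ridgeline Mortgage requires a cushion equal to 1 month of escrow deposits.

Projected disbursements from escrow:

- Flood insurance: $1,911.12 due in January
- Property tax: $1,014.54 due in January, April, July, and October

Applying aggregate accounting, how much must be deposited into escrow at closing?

Cushion = 1 × $497.44 = $497.44
Trial balance (start $0, +$497.44 each month, − disbursements):
  Nov: +$497.44 → $497.44
  Dec: +$497.44 → $994.88
  Jan: +$497.44 − $2,925.66 → -$1,433.34
  Feb: +$497.44 → -$935.90
  Mar: +$497.44 → -$438.46
  Apr: +$497.44 − $1,014.54 → -$955.56
  May: +$497.44 → -$458.12
  Jun: +$497.44 → $39.32
  Jul: +$497.44 − $1,014.54 → -$477.78
  Aug: +$497.44 → $19.66
  Sep: +$497.44 → $517.10
  Oct: +$497.44 − $1,014.54 → $0.00
Lowest trial balance = -$1,433.34 (Jan)
Initial deposit = cushion − low point = $497.44 − (-$1,433.34) = $1,930.78

$1,930.78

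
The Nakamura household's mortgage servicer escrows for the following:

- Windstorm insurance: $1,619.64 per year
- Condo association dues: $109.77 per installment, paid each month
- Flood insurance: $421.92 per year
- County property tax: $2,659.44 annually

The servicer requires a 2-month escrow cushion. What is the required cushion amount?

$1,003.04

Windstorm insurance — $1,619.64 per year
Condo association dues — $109.77 × 12 = $1,317.24 per year
Flood insurance — $421.92 per year
County property tax — $2,659.44 per year
Combined annual = $1,619.64 + $1,317.24 + $421.92 + $2,659.44 = $6,018.24
Monthly escrow = $6,018.24 ÷ 12 = $501.52
Required cushion = 2 × $501.52 = $1,003.04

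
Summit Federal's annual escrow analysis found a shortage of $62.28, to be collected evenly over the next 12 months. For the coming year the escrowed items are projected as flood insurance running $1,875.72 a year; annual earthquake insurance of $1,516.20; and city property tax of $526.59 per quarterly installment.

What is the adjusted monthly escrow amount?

$463.38

Flood insurance — $1,875.72
Earthquake insurance — $1,516.20
City property tax — $526.59 × 4 = $2,106.36
Yearly total = $5,498.28
Base monthly escrow = $5,498.28 ÷ 12 = $458.19
Monthly shortage recovery: $62.28 / 12 = $5.19
Adjusted monthly = $458.19 + $5.19 = $463.38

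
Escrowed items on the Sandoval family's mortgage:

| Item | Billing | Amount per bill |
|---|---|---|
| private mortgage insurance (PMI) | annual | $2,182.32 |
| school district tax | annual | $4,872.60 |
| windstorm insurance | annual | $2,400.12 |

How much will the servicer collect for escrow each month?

$787.92

Private mortgage insurance (PMI) = $2,182.32/yr
School district tax = $4,872.60/yr
Windstorm insurance = $2,400.12/yr
Annual escrow total = $2,182.32 + $4,872.60 + $2,400.12 = $9,455.04
Monthly escrow = $9,455.04 / 12 = $787.92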